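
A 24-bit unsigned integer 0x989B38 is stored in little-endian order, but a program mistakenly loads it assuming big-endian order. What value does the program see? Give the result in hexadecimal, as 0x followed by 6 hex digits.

0x389B98

Stored little-endian, the bytes at ascending addresses are 38 9B 98.
Read back as big-endian, the last byte is least significant, giving 0x389B98.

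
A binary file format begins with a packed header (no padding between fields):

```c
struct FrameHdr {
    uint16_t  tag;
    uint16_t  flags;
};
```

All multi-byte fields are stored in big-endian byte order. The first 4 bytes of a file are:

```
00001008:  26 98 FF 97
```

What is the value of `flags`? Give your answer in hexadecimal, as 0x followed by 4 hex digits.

`flags` follows `tag` (2 bytes), so it starts at byte offset 2 and occupies 2 bytes.
Bytes at offsets 2..3: FF 97.
Big-endian stores the most-significant byte at the lowest address.
The bytes are already most-significant first: 0xFF97.

0xFF97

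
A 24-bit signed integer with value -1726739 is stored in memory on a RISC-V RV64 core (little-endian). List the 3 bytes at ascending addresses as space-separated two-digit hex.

Two's complement of -1726739 in 24 bits: 1726739 = 0x1A5913; invert → 0xE5A6EC; add 1 → 0xE5A6ED.
Split into bytes (most-significant first): E5 A6 ED.
Little-endian: lowest address holds the least-significant byte.
So at ascending addresses the bytes are ED A6 E5.

ED A6 E5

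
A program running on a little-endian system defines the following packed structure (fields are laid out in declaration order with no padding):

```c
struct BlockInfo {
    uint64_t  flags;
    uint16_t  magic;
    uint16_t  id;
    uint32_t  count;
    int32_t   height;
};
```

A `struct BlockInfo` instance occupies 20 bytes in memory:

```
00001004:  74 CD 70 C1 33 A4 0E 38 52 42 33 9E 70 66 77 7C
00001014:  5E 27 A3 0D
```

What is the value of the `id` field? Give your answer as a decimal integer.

40499

`id` follows `flags` (8 B), `magic` (2 B), so it starts at offset 8 + 2 = 10 and occupies 2 bytes.
Bytes at offsets 10..11: 33 9E.
Little-endian: lowest address holds the least-significant byte.
Reassemble most-significant byte first: 9E 33 → 0x9E33.
0x9E33 = 40499.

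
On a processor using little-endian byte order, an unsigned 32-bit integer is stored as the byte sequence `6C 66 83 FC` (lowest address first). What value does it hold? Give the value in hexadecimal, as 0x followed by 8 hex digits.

In little-endian order the low byte comes first in memory.
Reassemble most-significant byte first: FC 83 66 6C → 0xFC83666C.

0xFC83666C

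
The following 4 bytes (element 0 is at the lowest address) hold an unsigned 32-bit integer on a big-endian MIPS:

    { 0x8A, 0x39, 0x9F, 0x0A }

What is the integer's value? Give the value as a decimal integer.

2319032074

Big-endian stores the most-significant byte at the lowest address.
The bytes are already most-significant first: 0x8A399F0A.
0x8A399F0A = 2319032074.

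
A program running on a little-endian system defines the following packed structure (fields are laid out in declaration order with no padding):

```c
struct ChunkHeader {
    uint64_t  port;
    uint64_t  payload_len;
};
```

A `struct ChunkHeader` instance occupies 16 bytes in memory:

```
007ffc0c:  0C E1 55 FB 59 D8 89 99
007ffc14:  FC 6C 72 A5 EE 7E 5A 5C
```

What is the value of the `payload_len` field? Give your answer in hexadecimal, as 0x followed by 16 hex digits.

`payload_len` follows `port` (8 bytes), so it starts at byte offset 8 and occupies 8 bytes.
Bytes at offsets 8..15: FC 6C 72 A5 EE 7E 5A 5C.
In little-endian order the low byte comes first in memory.
Reassemble most-significant byte first: 5C 5A 7E EE A5 72 6C FC → 0x5C5A7EEEA5726CFC.

0x5C5A7EEEA5726CFC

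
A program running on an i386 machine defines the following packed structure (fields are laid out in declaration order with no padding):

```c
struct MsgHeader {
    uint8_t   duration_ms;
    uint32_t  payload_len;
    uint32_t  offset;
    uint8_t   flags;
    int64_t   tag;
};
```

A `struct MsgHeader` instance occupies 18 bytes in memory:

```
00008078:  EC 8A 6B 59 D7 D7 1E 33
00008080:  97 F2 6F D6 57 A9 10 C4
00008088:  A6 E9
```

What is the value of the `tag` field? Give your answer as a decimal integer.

-1610384240898746769

`tag` follows `duration_ms` (1 B), `payload_len` (4 B), `offset` (4 B), `flags` (1 B), so it starts at offset 1 + 4 + 4 + 1 = 10 and occupies 8 bytes.
Bytes at offsets 10..17: 6F D6 57 A9 10 C4 A6 E9.
Little-endian stores the least-significant byte at the lowest address.
Reassemble most-significant byte first: E9 A6 C4 10 A9 57 D6 6F → 0xE9A6C410A957D66F.
Top bit is set, so as a signed 64-bit value this is 0xE9A6C410A957D66F − 2^64 = -1610384240898746769.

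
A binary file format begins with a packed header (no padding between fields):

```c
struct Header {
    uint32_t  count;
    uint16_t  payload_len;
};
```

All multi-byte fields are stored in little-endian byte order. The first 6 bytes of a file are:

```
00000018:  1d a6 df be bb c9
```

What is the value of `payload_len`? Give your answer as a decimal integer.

51643

`payload_len` follows `count` (4 bytes), so it starts at byte offset 4 and occupies 2 bytes.
Bytes at offsets 4..5: BB C9.
Little-endian stores the least-significant byte at the lowest address.
Reassemble most-significant byte first: C9 BB → 0xC9BB.
0xC9BB = 51643.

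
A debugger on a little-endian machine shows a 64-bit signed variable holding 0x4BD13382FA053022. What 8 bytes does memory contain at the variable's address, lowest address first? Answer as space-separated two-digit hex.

22 30 05 FA 82 33 D1 4B

Split into bytes (most-significant first): 4B D1 33 82 FA 05 30 22.
In little-endian order the low byte comes first in memory.
So at ascending addresses the bytes are 22 30 05 FA 82 33 D1 4B.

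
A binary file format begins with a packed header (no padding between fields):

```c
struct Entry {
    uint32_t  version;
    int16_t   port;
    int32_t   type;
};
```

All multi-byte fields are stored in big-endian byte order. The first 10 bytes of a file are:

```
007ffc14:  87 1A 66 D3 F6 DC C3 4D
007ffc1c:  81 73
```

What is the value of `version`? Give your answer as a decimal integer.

`version` is the first field, at byte offset 0, occupying 4 bytes.
Bytes at offsets 0..3: 87 1A 66 D3.
In big-endian order the high byte comes first in memory.
The bytes are already most-significant first: 0x871A66D3.
0x871A66D3 = 2266654419.

2266654419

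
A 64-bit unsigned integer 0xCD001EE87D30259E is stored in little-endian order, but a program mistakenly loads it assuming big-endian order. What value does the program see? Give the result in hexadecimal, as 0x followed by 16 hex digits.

Stored little-endian, the bytes at ascending addresses are 9E 25 30 7D E8 1E 00 CD.
Read back as big-endian, the last byte is least significant, giving 0x9E25307DE81E00CD.

0x9E25307DE81E00CD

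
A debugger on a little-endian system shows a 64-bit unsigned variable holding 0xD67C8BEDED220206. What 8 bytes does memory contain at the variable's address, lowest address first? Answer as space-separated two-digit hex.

Split into bytes (most-significant first): D6 7C 8B ED ED 22 02 06.
Little-endian: lowest address holds the least-significant byte.
So at ascending addresses the bytes are 06 02 22 ED ED 8B 7C D6.

06 02 22 ED ED 8B 7C D6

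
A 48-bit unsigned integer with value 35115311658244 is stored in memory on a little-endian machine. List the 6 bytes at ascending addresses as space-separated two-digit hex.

04 75 AD EB EF 1F

35115311658244 in hexadecimal, padded to 48 bits, is 0x1FEFEBAD7504.
Split into bytes (most-significant first): 1F EF EB AD 75 04.
Little-endian: lowest address holds the least-significant byte.
So at ascending addresses the bytes are 04 75 AD EB EF 1F.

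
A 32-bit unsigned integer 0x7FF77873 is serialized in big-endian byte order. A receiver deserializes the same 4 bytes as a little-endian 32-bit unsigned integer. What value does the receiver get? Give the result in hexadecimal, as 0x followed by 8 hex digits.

0x7378F77F

Stored big-endian, the bytes at ascending addresses are 7F F7 78 73.
Read back as little-endian, the first byte is least significant, giving 0x7378F77F.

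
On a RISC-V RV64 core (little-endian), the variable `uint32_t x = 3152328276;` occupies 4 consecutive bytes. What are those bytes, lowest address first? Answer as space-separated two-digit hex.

54 B6 E4 BB

3152328276 in hexadecimal, padded to 32 bits, is 0xBBE4B654.
Split into bytes (most-significant first): BB E4 B6 54.
Little-endian stores the least-significant byte at the lowest address.
So at ascending addresses the bytes are 54 B6 E4 BB.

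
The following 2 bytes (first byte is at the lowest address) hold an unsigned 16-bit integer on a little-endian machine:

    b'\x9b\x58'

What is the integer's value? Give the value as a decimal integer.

22683

In little-endian order the low byte comes first in memory.
Reassemble most-significant byte first: 58 9B → 0x589B.
0x589B = 22683.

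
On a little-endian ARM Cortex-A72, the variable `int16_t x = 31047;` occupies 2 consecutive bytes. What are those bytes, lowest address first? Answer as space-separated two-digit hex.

31047 in hexadecimal, padded to 16 bits, is 0x7947.
Split into bytes (most-significant first): 79 47.
Little-endian: lowest address holds the least-significant byte.
So at ascending addresses the bytes are 47 79.

47 79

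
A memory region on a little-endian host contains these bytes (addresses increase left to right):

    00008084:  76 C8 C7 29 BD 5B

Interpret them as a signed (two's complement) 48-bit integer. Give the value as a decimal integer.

100868007905398

In little-endian order the low byte comes first in memory.
Reassemble most-significant byte first: 5B BD 29 C7 C8 76 → 0x5BBD29C7C876.
0x5BBD29C7C876 = 100868007905398.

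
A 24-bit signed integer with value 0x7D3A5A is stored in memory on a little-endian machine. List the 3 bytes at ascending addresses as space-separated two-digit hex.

Split into bytes (most-significant first): 7D 3A 5A.
Little-endian: lowest address holds the least-significant byte.
So at ascending addresses the bytes are 5A 3A 7D.

5A 3A 7D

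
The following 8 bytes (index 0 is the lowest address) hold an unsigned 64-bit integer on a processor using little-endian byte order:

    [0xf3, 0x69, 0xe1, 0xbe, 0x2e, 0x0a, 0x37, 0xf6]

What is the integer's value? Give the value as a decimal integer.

17741660452936575475

In little-endian order the low byte comes first in memory.
Reassemble most-significant byte first: F6 37 0A 2E BE E1 69 F3 → 0xF6370A2EBEE169F3.
0xF6370A2EBEE169F3 = 17741660452936575475.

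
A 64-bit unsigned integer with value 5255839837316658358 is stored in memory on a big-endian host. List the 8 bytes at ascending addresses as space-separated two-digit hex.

48 F0 7E 7C 43 9B 34 B6

5255839837316658358 in hexadecimal, padded to 64 bits, is 0x48F07E7C439B34B6.
Split into bytes (most-significant first): 48 F0 7E 7C 43 9B 34 B6.
In big-endian order the high byte comes first in memory.
So the memory order matches the most-significant-first order: 48 F0 7E 7C 43 9B 34 B6.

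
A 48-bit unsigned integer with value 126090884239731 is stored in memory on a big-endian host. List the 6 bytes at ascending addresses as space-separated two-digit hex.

72 AD D2 5D 51 73

126090884239731 in hexadecimal, padded to 48 bits, is 0x72ADD25D5173.
Split into bytes (most-significant first): 72 AD D2 5D 51 73.
In big-endian order the high byte comes first in memory.
So the memory order matches the most-significant-first order: 72 AD D2 5D 51 73.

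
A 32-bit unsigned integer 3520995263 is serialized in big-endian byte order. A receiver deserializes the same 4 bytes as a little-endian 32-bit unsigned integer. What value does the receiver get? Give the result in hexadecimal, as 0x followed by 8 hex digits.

0xBF1FDED1

3520995263 in 32-bit hexadecimal is 0xD1DE1FBF.
Stored big-endian, the bytes at ascending addresses are D1 DE 1F BF.
Read back as little-endian, the first byte is least significant, giving 0xBF1FDED1.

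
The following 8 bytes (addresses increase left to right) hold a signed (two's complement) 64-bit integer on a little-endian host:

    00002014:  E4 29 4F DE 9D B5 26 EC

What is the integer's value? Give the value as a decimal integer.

Little-endian: lowest address holds the least-significant byte.
Reassemble most-significant byte first: EC 26 B5 9D DE 4F 29 E4 → 0xEC26B59DDE4F29E4.
Top bit is set, so as a signed 64-bit value this is 0xEC26B59DDE4F29E4 − 2^64 = -1430256141999330844.

-1430256141999330844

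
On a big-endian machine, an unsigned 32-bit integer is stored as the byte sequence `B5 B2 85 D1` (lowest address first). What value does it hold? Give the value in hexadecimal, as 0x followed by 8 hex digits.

In big-endian order the high byte comes first in memory.
The bytes are already most-significant first: 0xB5B285D1.

0xB5B285D1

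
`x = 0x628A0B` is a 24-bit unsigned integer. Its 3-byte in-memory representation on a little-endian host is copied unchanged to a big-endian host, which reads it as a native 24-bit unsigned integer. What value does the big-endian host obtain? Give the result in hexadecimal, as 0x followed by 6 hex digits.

0x0B8A62

Stored little-endian, the bytes at ascending addresses are 0B 8A 62.
Read back as big-endian, the last byte is least significant, giving 0x0B8A62.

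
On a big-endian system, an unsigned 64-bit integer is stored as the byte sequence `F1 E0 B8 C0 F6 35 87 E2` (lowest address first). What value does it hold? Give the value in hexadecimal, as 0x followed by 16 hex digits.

0xF1E0B8C0F63587E2

In big-endian order the high byte comes first in memory.
The bytes are already most-significant first: 0xF1E0B8C0F63587E2.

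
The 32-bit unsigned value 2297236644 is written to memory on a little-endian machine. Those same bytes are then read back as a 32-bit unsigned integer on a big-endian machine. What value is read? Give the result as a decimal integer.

2752310664

2297236644 in 32-bit hexadecimal is 0x88ED0CA4.
Stored little-endian, the bytes at ascending addresses are A4 0C ED 88.
Read back as big-endian, the last byte is least significant, giving 0xA40CED88.
0xA40CED88 = 2752310664.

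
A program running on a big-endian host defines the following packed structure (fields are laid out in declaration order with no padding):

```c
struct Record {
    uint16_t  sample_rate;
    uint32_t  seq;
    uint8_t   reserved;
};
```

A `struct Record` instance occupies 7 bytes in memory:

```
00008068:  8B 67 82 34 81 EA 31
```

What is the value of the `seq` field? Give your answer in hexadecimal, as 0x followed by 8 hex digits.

0x823481EA

`seq` follows `sample_rate` (2 bytes), so it starts at byte offset 2 and occupies 4 bytes.
Bytes at offsets 2..5: 82 34 81 EA.
Big-endian stores the most-significant byte at the lowest address.
The bytes are already most-significant first: 0x823481EA.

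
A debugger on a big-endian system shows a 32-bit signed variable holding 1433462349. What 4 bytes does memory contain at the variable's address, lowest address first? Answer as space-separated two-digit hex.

1433462349 in hexadecimal, padded to 32 bits, is 0x5570E64D.
Split into bytes (most-significant first): 55 70 E6 4D.
Big-endian stores the most-significant byte at the lowest address.
So the memory order matches the most-significant-first order: 55 70 E6 4D.

55 70 E6 4D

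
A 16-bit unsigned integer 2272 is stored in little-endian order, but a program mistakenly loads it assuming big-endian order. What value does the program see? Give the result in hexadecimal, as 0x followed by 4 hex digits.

2272 in 16-bit hexadecimal is 0x08E0.
Stored little-endian, the bytes at ascending addresses are E0 08.
Read back as big-endian, the last byte is least significant, giving 0xE008.

0xE008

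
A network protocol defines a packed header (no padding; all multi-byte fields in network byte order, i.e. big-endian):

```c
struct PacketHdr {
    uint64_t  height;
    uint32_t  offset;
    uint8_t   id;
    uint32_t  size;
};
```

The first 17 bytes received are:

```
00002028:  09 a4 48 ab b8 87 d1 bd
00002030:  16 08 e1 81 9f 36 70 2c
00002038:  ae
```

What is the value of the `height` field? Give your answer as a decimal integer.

`height` is the first field, at byte offset 0, occupying 8 bytes.
Bytes at offsets 0..7: 09 A4 48 AB B8 87 D1 BD.
Big-endian stores the most-significant byte at the lowest address.
The bytes are already most-significant first: 0x09A448ABB887D1BD.
0x09A448ABB887D1BD = 694760144894415293.

694760144894415293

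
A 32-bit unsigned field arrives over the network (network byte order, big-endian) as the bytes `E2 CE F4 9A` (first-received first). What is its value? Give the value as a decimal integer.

Big-endian: lowest address holds the most-significant byte.
The bytes are already most-significant first: 0xE2CEF49A.
0xE2CEF49A = 3805213850.

3805213850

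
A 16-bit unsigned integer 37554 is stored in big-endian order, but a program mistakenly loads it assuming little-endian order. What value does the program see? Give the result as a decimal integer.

37554 in 16-bit hexadecimal is 0x92B2.
Stored big-endian, the bytes at ascending addresses are 92 B2.
Read back as little-endian, the first byte is least significant, giving 0xB292.
0xB292 = 45714.

45714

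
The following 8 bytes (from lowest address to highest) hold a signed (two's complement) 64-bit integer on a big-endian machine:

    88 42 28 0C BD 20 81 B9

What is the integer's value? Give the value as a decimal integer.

In big-endian order the high byte comes first in memory.
The bytes are already most-significant first: 0x8842280CBD2081B9.
Top bit is set, so as a signed 64-bit value this is 0x8842280CBD2081B9 − 2^64 = -8628289900910706247.

-8628289900910706247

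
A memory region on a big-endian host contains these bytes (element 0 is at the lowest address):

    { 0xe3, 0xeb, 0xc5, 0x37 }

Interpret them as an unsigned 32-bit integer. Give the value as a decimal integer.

3823879479

In big-endian order the high byte comes first in memory.
The bytes are already most-significant first: 0xE3EBC537.
0xE3EBC537 = 3823879479.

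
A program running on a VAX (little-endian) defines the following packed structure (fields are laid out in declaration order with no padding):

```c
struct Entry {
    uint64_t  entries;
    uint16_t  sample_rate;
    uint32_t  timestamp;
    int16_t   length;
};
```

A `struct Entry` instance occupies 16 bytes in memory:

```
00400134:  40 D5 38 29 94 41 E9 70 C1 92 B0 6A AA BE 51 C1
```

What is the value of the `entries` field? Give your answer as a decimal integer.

`entries` is the first field, at byte offset 0, occupying 8 bytes.
Bytes at offsets 0..7: 40 D5 38 29 94 41 E9 70.
Little-endian stores the least-significant byte at the lowest address.
Reassemble most-significant byte first: 70 E9 41 94 29 38 D5 40 → 0x70E941942938D540.
0x70E941942938D540 = 8136106306424067392.

8136106306424067392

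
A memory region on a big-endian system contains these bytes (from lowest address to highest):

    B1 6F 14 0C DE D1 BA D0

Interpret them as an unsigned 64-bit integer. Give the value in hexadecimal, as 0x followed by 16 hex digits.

0xB16F140CDED1BAD0

Big-endian stores the most-significant byte at the lowest address.
The bytes are already most-significant first: 0xB16F140CDED1BAD0.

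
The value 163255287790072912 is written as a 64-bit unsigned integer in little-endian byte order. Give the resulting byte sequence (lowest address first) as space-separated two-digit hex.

163255287790072912 in hexadecimal, padded to 64 bits, is 0x0243FFD1BC6E7450.
Split into bytes (most-significant first): 02 43 FF D1 BC 6E 74 50.
Little-endian: lowest address holds the least-significant byte.
So at ascending addresses the bytes are 50 74 6E BC D1 FF 43 02.

50 74 6E BC D1 FF 43 02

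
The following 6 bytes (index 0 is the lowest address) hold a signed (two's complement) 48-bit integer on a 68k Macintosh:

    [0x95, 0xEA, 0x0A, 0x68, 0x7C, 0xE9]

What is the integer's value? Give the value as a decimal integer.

Big-endian stores the most-significant byte at the lowest address.
The bytes are already most-significant first: 0x95EA0A687CE9.
Top bit is set, so as a signed 48-bit value this is 0x95EA0A687CE9 − 2^48 = -116642547204887.

-116642547204887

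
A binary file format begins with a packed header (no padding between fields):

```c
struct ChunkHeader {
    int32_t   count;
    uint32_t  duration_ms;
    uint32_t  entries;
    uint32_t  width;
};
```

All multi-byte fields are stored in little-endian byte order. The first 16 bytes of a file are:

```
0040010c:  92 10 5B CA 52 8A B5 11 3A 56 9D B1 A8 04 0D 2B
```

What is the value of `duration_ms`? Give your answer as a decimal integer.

297110098

`duration_ms` follows `count` (4 bytes), so it starts at byte offset 4 and occupies 4 bytes.
Bytes at offsets 4..7: 52 8A B5 11.
Little-endian stores the least-significant byte at the lowest address.
Reassemble most-significant byte first: 11 B5 8A 52 → 0x11B58A52.
0x11B58A52 = 297110098.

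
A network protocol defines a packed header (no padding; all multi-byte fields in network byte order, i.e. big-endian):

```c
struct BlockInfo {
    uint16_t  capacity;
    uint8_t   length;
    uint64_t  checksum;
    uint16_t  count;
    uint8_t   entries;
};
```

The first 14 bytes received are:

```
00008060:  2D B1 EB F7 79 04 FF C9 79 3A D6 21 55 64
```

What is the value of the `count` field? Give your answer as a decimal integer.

`count` follows `capacity` (2 B), `length` (1 B), `checksum` (8 B), so it starts at offset 2 + 1 + 8 = 11 and occupies 2 bytes.
Bytes at offsets 11..12: 21 55.
In big-endian order the high byte comes first in memory.
The bytes are already most-significant first: 0x2155.
0x2155 = 8533.

8533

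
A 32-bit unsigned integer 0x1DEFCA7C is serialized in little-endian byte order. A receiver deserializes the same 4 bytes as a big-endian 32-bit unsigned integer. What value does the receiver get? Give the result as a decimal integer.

Stored little-endian, the bytes at ascending addresses are 7C CA EF 1D.
Read back as big-endian, the last byte is least significant, giving 0x7CCAEF1D.
0x7CCAEF1D = 2093674269.

2093674269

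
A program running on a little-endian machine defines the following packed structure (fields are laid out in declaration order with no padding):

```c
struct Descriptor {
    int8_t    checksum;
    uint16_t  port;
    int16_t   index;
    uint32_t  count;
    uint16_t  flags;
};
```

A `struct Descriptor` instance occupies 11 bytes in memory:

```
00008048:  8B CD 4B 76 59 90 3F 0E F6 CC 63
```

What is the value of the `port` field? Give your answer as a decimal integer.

`port` follows `checksum` (1 byte), so it starts at byte offset 1 and occupies 2 bytes.
Bytes at offsets 1..2: CD 4B.
Little-endian stores the least-significant byte at the lowest address.
Reassemble most-significant byte first: 4B CD → 0x4BCD.
0x4BCD = 19405.

19405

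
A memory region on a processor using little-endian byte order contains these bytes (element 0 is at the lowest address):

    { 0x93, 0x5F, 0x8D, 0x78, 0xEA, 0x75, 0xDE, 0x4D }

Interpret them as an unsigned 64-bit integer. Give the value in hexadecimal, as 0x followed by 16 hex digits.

Little-endian stores the least-significant byte at the lowest address.
Reassemble most-significant byte first: 4D DE 75 EA 78 8D 5F 93 → 0x4DDE75EA788D5F93.

0x4DDE75EA788D5F93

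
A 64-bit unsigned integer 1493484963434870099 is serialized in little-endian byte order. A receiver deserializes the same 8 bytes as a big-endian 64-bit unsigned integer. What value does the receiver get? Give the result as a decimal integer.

1493484963434870099 in 64-bit hexadecimal is 0x14B9ECA952EC3553.
Stored little-endian, the bytes at ascending addresses are 53 35 EC 52 A9 EC B9 14.
Read back as big-endian, the last byte is least significant, giving 0x5335EC52A9ECB914.
0x5335EC52A9ECB914 = 5995958318696020244.

5995958318696020244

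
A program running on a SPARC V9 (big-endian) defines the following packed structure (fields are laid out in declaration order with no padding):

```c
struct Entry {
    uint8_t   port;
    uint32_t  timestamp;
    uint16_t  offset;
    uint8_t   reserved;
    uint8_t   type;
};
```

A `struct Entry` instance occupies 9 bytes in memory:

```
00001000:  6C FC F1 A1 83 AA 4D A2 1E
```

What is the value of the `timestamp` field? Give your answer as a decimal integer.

`timestamp` follows `port` (1 byte), so it starts at byte offset 1 and occupies 4 bytes.
Bytes at offsets 1..4: FC F1 A1 83.
Big-endian: lowest address holds the most-significant byte.
The bytes are already most-significant first: 0xFCF1A183.
0xFCF1A183 = 4243693955.

4243693955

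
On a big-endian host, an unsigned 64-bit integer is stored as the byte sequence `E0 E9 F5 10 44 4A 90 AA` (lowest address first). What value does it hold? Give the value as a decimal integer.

Big-endian stores the most-significant byte at the lowest address.
The bytes are already most-significant first: 0xE0E9F510444A90AA.
0xE0E9F510444A90AA = 16206754184283459754.

16206754184283459754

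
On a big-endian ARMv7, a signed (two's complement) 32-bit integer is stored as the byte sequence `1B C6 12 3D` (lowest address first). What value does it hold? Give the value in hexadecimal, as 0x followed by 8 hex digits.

0x1BC6123D

Big-endian: lowest address holds the most-significant byte.
The bytes are already most-significant first: 0x1BC6123D.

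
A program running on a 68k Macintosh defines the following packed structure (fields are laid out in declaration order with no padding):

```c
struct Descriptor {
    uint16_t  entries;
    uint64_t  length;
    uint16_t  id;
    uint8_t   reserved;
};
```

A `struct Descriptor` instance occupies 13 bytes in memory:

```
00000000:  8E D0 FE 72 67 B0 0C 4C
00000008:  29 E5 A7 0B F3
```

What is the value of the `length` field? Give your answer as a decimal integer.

`length` follows `entries` (2 bytes), so it starts at byte offset 2 and occupies 8 bytes.
Bytes at offsets 2..9: FE 72 67 B0 0C 4C 29 E5.
Big-endian: lowest address holds the most-significant byte.
The bytes are already most-significant first: 0xFE7267B00C4C29E5.
0xFE7267B00C4C29E5 = 18334831038796933605.

18334831038796933605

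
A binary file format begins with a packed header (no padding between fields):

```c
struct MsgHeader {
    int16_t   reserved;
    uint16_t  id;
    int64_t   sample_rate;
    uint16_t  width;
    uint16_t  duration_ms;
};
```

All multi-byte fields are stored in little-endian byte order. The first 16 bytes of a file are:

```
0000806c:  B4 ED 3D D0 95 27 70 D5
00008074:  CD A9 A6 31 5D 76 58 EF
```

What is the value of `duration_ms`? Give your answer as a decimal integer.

61272

`duration_ms` follows `reserved` (2 B), `id` (2 B), `sample_rate` (8 B), `width` (2 B), so it starts at offset 2 + 2 + 8 + 2 = 14 and occupies 2 bytes.
Bytes at offsets 14..15: 58 EF.
Little-endian: lowest address holds the least-significant byte.
Reassemble most-significant byte first: EF 58 → 0xEF58.
0xEF58 = 61272.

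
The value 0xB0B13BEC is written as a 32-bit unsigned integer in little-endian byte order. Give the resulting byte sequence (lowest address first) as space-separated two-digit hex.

Split into bytes (most-significant first): B0 B1 3B EC.
Little-endian: lowest address holds the least-significant byte.
So at ascending addresses the bytes are EC 3B B1 B0.

EC 3B B1 B0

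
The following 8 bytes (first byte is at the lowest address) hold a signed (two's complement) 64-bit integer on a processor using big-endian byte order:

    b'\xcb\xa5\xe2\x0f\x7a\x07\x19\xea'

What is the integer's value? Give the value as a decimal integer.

In big-endian order the high byte comes first in memory.
The bytes are already most-significant first: 0xCBA5E20F7A0719EA.
Top bit is set, so as a signed 64-bit value this is 0xCBA5E20F7A0719EA − 2^64 = -3772360556753249814.

-3772360556753249814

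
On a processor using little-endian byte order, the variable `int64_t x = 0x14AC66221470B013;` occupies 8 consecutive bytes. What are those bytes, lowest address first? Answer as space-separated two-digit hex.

13 B0 70 14 22 66 AC 14

Split into bytes (most-significant first): 14 AC 66 22 14 70 B0 13.
Little-endian: lowest address holds the least-significant byte.
So at ascending addresses the bytes are 13 B0 70 14 22 66 AC 14.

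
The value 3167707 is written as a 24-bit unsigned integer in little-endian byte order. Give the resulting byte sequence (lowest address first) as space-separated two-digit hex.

DB 55 30

3167707 in hexadecimal, padded to 24 bits, is 0x3055DB.
Split into bytes (most-significant first): 30 55 DB.
Little-endian: lowest address holds the least-significant byte.
So at ascending addresses the bytes are DB 55 30.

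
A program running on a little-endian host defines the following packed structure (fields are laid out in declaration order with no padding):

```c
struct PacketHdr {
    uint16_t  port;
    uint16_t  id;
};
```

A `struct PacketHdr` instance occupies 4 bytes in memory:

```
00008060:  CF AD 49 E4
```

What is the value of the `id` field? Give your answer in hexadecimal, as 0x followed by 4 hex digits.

0xE449

`id` follows `port` (2 bytes), so it starts at byte offset 2 and occupies 2 bytes.
Bytes at offsets 2..3: 49 E4.
In little-endian order the low byte comes first in memory.
Reassemble most-significant byte first: E4 49 → 0xE449.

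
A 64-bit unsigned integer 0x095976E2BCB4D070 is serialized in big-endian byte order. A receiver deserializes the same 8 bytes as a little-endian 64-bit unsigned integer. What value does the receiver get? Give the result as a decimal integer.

8129196050750003465

Stored big-endian, the bytes at ascending addresses are 09 59 76 E2 BC B4 D0 70.
Read back as little-endian, the first byte is least significant, giving 0x70D0B4BCE2765909.
0x70D0B4BCE2765909 = 8129196050750003465.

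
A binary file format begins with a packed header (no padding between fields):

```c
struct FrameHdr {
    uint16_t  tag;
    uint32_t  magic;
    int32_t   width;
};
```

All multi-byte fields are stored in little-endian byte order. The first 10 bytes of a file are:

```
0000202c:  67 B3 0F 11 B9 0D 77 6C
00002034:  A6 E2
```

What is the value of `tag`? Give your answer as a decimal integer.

`tag` is the first field, at byte offset 0, occupying 2 bytes.
Bytes at offsets 0..1: 67 B3.
In little-endian order the low byte comes first in memory.
Reassemble most-significant byte first: B3 67 → 0xB367.
0xB367 = 45927.

45927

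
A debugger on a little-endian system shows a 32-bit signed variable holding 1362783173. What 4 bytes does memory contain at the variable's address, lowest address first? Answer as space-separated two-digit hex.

C5 6B 3A 51

1362783173 in hexadecimal, padded to 32 bits, is 0x513A6BC5.
Split into bytes (most-significant first): 51 3A 6B C5.
Little-endian stores the least-significant byte at the lowest address.
So at ascending addresses the bytes are C5 6B 3A 51.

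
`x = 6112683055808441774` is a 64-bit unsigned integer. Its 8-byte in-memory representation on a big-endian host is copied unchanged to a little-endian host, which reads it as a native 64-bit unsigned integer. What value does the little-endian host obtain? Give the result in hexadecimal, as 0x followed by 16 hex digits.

0xAEED0256DA9CD454

6112683055808441774 in 64-bit hexadecimal is 0x54D49CDA5602EDAE.
Stored big-endian, the bytes at ascending addresses are 54 D4 9C DA 56 02 ED AE.
Read back as little-endian, the first byte is least significant, giving 0xAEED0256DA9CD454.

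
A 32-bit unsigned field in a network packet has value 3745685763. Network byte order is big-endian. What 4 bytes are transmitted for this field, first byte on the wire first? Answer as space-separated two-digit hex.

DF 42 A1 03

3745685763 in hexadecimal, padded to 32 bits, is 0xDF42A103.
Split into bytes (most-significant first): DF 42 A1 03.
Big-endian stores the most-significant byte at the lowest address.
So the memory order matches the most-significant-first order: DF 42 A1 03.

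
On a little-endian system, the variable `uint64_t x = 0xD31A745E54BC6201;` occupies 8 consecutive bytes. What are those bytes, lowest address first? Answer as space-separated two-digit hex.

Split into bytes (most-significant first): D3 1A 74 5E 54 BC 62 01.
In little-endian order the low byte comes first in memory.
So at ascending addresses the bytes are 01 62 BC 54 5E 74 1A D3.

01 62 BC 54 5E 74 1A D3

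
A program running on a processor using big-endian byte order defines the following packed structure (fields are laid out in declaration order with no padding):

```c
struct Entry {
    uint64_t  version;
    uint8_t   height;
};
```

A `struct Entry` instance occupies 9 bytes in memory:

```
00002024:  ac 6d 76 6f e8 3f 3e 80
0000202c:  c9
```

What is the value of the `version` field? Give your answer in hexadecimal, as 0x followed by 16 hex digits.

0xAC6D766FE83F3E80

`version` is the first field, at byte offset 0, occupying 8 bytes.
Bytes at offsets 0..7: AC 6D 76 6F E8 3F 3E 80.
Big-endian stores the most-significant byte at the lowest address.
The bytes are already most-significant first: 0xAC6D766FE83F3E80.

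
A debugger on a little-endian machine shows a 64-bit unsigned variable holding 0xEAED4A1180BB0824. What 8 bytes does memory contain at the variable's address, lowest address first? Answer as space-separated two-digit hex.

24 08 BB 80 11 4A ED EA

Split into bytes (most-significant first): EA ED 4A 11 80 BB 08 24.
In little-endian order the low byte comes first in memory.
So at ascending addresses the bytes are 24 08 BB 80 11 4A ED EA.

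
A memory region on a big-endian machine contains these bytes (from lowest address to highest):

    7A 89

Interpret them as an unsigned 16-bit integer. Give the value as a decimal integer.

Big-endian stores the most-significant byte at the lowest address.
The bytes are already most-significant first: 0x7A89.
0x7A89 = 31369.

31369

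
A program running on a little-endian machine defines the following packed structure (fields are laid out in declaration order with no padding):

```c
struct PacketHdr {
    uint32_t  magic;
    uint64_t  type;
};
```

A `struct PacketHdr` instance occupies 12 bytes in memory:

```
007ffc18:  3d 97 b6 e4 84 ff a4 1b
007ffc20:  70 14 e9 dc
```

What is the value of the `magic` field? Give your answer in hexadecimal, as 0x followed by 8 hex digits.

0xE4B6973D

`magic` is the first field, at byte offset 0, occupying 4 bytes.
Bytes at offsets 0..3: 3D 97 B6 E4.
Little-endian stores the least-significant byte at the lowest address.
Reassemble most-significant byte first: E4 B6 97 3D → 0xE4B6973D.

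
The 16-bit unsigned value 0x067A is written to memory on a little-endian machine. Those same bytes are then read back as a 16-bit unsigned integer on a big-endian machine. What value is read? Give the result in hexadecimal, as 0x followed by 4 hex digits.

0x7A06

Stored little-endian, the bytes at ascending addresses are 7A 06.
Read back as big-endian, the last byte is least significant, giving 0x7A06.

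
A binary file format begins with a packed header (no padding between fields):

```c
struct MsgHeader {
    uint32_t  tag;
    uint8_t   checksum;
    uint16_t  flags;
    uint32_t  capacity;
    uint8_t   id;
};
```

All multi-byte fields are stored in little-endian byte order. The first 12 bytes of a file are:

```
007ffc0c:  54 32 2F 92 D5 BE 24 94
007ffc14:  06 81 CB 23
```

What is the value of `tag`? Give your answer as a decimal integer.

`tag` is the first field, at byte offset 0, occupying 4 bytes.
Bytes at offsets 0..3: 54 32 2F 92.
Little-endian stores the least-significant byte at the lowest address.
Reassemble most-significant byte first: 92 2F 32 54 → 0x922F3254.
0x922F3254 = 2452566612.

2452566612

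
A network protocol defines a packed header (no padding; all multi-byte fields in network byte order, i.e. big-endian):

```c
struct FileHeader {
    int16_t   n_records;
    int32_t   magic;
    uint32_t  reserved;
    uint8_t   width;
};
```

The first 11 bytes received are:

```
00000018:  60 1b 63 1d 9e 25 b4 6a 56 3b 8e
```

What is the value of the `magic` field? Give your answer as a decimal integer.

`magic` follows `n_records` (2 bytes), so it starts at byte offset 2 and occupies 4 bytes.
Bytes at offsets 2..5: 63 1D 9E 25.
In big-endian order the high byte comes first in memory.
The bytes are already most-significant first: 0x631D9E25.
0x631D9E25 = 1662885413.

1662885413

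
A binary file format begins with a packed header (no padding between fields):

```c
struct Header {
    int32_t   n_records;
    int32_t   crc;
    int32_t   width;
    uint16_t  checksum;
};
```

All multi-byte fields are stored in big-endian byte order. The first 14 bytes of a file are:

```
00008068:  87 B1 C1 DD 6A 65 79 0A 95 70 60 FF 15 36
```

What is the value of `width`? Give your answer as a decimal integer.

`width` follows `n_records` (4 B), `crc` (4 B), so it starts at offset 4 + 4 = 8 and occupies 4 bytes.
Bytes at offsets 8..11: 95 70 60 FF.
Big-endian: lowest address holds the most-significant byte.
The bytes are already most-significant first: 0x957060FF.
Top bit is set, so as a signed 32-bit value this is 0x957060FF − 2^32 = -1787797249.

-1787797249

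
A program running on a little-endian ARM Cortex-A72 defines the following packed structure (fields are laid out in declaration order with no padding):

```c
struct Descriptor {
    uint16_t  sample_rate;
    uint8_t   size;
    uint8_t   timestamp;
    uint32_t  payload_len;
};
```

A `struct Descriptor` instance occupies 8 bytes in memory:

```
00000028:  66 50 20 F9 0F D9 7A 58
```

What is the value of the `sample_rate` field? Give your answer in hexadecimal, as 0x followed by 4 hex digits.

`sample_rate` is the first field, at byte offset 0, occupying 2 bytes.
Bytes at offsets 0..1: 66 50.
Little-endian: lowest address holds the least-significant byte.
Reassemble most-significant byte first: 50 66 → 0x5066.

0x5066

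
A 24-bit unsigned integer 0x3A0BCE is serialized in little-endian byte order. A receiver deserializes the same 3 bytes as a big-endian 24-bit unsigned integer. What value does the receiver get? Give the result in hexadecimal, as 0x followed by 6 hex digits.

0xCE0B3A

Stored little-endian, the bytes at ascending addresses are CE 0B 3A.
Read back as big-endian, the last byte is least significant, giving 0xCE0B3A.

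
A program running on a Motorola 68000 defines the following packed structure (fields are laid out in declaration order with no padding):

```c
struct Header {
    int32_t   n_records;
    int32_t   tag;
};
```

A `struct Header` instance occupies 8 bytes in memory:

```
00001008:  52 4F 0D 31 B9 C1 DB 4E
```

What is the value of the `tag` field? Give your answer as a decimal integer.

`tag` follows `n_records` (4 bytes), so it starts at byte offset 4 and occupies 4 bytes.
Bytes at offsets 4..7: B9 C1 DB 4E.
In big-endian order the high byte comes first in memory.
The bytes are already most-significant first: 0xB9C1DB4E.
Top bit is set, so as a signed 32-bit value this is 0xB9C1DB4E − 2^32 = -1178477746.

-1178477746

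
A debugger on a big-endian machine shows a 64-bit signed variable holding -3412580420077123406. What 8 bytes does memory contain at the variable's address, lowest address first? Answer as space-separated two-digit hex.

D0 A4 14 30 45 D9 88 B2

Two's complement of -3412580420077123406 in 64 bits: 3412580420077123406 = 0x2F5BEBCFBA26774E; invert → 0xD0A4143045D988B1; add 1 → 0xD0A4143045D988B2.
Split into bytes (most-significant first): D0 A4 14 30 45 D9 88 B2.
Big-endian: lowest address holds the most-significant byte.
So the memory order matches the most-significant-first order: D0 A4 14 30 45 D9 88 B2.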